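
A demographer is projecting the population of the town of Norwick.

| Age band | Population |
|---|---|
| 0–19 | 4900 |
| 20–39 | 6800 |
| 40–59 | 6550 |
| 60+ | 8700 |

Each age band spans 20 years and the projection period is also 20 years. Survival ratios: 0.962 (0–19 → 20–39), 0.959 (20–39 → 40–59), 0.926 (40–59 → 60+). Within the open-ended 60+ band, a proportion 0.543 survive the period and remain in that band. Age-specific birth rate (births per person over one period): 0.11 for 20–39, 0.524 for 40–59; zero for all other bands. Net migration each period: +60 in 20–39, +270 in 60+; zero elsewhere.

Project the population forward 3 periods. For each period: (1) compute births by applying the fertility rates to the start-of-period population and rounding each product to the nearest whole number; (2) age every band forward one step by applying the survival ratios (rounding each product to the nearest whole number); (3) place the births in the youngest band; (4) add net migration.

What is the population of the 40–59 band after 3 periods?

(Groups numbered youngest = 1 to oldest = 4.)
Period 1.
Births: 6800 * 0.11 = 748 ; 6550 * 0.524 = 3432 → total 4180
Group 2: 4900 * 0.962 = 4714
Group 3: 6800 * 0.959 = 6521
Group 4: 6550 * 0.926 + 8700 * 0.543 = 6065 + 4724 = 10789
Net migration: Group 2 + 60 → 4774; Group 4 + 270 → 11059
End of period: [4180, 4774, 6521, 11059]
Period 2.
Births: 4774 * 0.11 = 525 ; 6521 * 0.524 = 3417 → total 3942
Group 2: 4180 * 0.962 = 4021
Group 3: 4774 * 0.959 = 4578
Group 4: 6521 * 0.926 + 11059 * 0.543 = 6038 + 6005 = 12043
Net migration: Group 2 + 60 → 4081; Group 4 + 270 → 12313
End of period: [3942, 4081, 4578, 12313]
Period 3.
Births: 4081 * 0.11 = 449 ; 4578 * 0.524 = 2399 → total 2848
Group 2: 3942 * 0.962 = 3792
Group 3: 4081 * 0.959 = 3914
Group 4: 4578 * 0.926 + 12313 * 0.543 = 4239 + 6686 = 10925
Net migration: Group 2 + 60 → 3852; Group 4 + 270 → 11195
End of period: [2848, 3852, 3914, 11195]

3914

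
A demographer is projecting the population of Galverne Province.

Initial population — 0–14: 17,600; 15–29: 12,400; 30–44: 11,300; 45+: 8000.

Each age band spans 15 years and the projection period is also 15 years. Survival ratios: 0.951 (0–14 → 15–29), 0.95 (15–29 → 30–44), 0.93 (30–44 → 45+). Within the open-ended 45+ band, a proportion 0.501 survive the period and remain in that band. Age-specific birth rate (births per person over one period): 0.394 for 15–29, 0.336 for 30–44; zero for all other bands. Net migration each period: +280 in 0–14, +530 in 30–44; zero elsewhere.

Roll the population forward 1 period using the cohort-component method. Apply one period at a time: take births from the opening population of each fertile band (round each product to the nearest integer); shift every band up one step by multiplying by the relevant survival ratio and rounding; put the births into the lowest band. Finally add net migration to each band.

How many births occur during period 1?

— Period 1 —
Births: 12400 * 0.394 = 4886, 11300 * 0.336 = 3797 ⇒ total 8683
15–29: 17600 * 0.951 = 16738
30–44: 12400 * 0.95 = 11780
45+: 11300 * 0.93 + 8000 * 0.501 = 10509 + 4008 = 14517
Net migration: 0–14 + 280 → 8963; 30–44 + 530 → 12310
Population now: 0–14=8963, 15–29=16738, 30–44=12310, 45+=14517

8683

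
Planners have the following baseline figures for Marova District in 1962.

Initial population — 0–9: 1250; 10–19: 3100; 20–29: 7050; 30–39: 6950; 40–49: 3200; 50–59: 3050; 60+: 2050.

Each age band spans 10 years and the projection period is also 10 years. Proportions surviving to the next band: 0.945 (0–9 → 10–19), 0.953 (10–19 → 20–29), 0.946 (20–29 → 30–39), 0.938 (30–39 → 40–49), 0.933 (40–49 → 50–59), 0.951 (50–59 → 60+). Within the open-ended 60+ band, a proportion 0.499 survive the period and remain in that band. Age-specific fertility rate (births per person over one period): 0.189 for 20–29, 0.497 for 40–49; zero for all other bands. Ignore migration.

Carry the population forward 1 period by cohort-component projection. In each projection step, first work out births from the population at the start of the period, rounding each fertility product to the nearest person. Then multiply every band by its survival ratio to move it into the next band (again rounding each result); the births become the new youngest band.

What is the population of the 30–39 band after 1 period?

6669

Call the groups 1 to 7, youngest first.
[period 1]
Births: 7050 × 0.189 = 1332, 3200 × 0.497 = 1590 — total 2922
Group 2: 1250 × 0.945 = 1181
Group 3: 3100 × 0.953 = 2954
Group 4: 7050 × 0.946 = 6669
Group 5: 6950 × 0.938 = 6519
Group 6: 3200 × 0.933 = 2986
Group 7: 3050 × 0.951 + 2050 × 0.499 = 2901 + 1023 = 3924
→ [2922, 1181, 2954, 6669, 6519, 2986, 3924]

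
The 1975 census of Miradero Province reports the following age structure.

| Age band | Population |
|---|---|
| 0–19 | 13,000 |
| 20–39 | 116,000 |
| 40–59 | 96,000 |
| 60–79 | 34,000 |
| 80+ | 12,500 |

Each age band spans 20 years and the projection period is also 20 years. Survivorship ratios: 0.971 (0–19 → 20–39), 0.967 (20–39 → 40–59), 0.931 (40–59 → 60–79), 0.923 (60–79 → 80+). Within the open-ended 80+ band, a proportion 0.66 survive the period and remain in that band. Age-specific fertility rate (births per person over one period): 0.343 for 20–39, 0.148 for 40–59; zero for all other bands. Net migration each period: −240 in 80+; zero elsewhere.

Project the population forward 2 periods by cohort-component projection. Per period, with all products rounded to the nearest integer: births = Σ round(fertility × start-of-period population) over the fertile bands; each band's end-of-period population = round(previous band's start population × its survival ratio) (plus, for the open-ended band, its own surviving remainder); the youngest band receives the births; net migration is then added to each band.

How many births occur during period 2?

20931

After projecting period 1:
Births: 116000 × 0.343 = 39788 ; 96000 × 0.148 = 14208 → total 53996
20–39: 13000 × 0.971 = 12623
40–59: 116000 × 0.967 = 112172
60–79: 96000 × 0.931 = 89376
80+: 34000 × 0.923 + 12500 × 0.66 = 31382 + 8250 = 39632
Net migration: 80+ − 240 → 39392
Giving 53996 / 12623 / 112172 / 89376 / 39392.
After projecting period 2:
Births: 12623 × 0.343 = 4330 ; 112172 × 0.148 = 16601 → total 20931
20–39: 53996 × 0.971 = 52430
40–59: 12623 × 0.967 = 12206
60–79: 112172 × 0.931 = 104432
80+: 89376 × 0.923 + 39392 × 0.66 = 82494 + 25999 = 108493
Net migration: 80+ − 240 → 108253
Giving 20931 / 52430 / 12206 / 104432 / 108253.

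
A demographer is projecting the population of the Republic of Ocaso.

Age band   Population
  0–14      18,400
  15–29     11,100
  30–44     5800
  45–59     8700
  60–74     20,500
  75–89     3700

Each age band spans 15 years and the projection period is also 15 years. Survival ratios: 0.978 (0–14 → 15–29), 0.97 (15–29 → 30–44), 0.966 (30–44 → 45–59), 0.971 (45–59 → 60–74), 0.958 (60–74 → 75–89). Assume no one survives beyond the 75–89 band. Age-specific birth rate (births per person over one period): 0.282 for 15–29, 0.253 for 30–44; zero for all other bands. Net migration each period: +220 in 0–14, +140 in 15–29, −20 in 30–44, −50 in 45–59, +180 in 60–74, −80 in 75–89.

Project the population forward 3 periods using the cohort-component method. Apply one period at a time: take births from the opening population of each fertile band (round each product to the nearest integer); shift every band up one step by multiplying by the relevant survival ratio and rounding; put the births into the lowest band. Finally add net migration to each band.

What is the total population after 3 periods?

Call the groups 1 to 6, youngest first.
Period 1:
Births: 11100 × 0.282 = 3130  |  5800 × 0.253 = 1467 — total 4597
Group 2: 18400 × 0.978 = 17995
Group 3: 11100 × 0.97 = 10767
Group 4: 5800 × 0.966 = 5603
Group 5: 8700 × 0.971 = 8448
Group 6: 20500 × 0.958 = 19639
Net migration: Group 1 + 220 → 4817; Group 2 + 140 → 18135; Group 3 − 20 → 10747; Group 4 − 50 → 5553; Group 5 + 180 → 8628; Group 6 − 80 → 19559
→ [4817, 18135, 10747, 5553, 8628, 19559]
Period 2:
Births: 18135 × 0.282 = 5114  |  10747 × 0.253 = 2719 — total 7833
Group 2: 4817 × 0.978 = 4711
Group 3: 18135 × 0.97 = 17591
Group 4: 10747 × 0.966 = 10382
Group 5: 5553 × 0.971 = 5392
Group 6: 8628 × 0.958 = 8266
Net migration: Group 1 + 220 → 8053; Group 2 + 140 → 4851; Group 3 − 20 → 17571; Group 4 − 50 → 10332; Group 5 + 180 → 5572; Group 6 − 80 → 8186
→ [8053, 4851, 17571, 10332, 5572, 8186]
Period 3:
Births: 4851 × 0.282 = 1368  |  17571 × 0.253 = 4445 — total 5813
Group 2: 8053 × 0.978 = 7876
Group 3: 4851 × 0.97 = 4705
Group 4: 17571 × 0.966 = 16974
Group 5: 10332 × 0.971 = 10032
Group 6: 5572 × 0.958 = 5338
Net migration: Group 1 + 220 → 6033; Group 2 + 140 → 8016; Group 3 − 20 → 4685; Group 4 − 50 → 16924; Group 5 + 180 → 10212; Group 6 − 80 → 5258
→ [6033, 8016, 4685, 16924, 10212, 5258]
Total after period 3: 6033 + 8016 + 4685 + 16924 + 10212 + 5258 = 51128

51128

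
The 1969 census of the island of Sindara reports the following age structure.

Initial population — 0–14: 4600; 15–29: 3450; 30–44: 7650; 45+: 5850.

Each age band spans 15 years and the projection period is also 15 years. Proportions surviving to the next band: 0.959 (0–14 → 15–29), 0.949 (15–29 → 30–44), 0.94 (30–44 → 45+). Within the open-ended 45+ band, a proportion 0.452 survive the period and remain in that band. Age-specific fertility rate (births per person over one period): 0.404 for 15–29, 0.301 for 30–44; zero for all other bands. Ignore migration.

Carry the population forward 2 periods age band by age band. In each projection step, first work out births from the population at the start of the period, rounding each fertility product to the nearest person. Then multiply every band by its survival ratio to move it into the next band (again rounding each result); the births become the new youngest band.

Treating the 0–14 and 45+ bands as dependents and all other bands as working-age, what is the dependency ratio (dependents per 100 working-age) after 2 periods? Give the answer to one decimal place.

(Groups numbered youngest = 1 to oldest = 4.)
Period 1:
Births: 3450 × 0.404 = 1394 ; 7650 × 0.301 = 2303 — total 3697
Group 2: 4600 × 0.959 = 4411
Group 3: 3450 × 0.949 = 3274
Group 4: 7650 × 0.94 + 5850 × 0.452 = 7191 + 2644 = 9835
End of period: [3697, 4411, 3274, 9835]
Period 2:
Births: 4411 × 0.404 = 1782 ; 3274 × 0.301 = 985 — total 2767
Group 2: 3697 × 0.959 = 3545
Group 3: 4411 × 0.949 = 4186
Group 4: 3274 × 0.94 + 9835 × 0.452 = 3078 + 4445 = 7523
End of period: [2767, 3545, 4186, 7523]
Dependents (band 0–14 + band 45+) = 2767 + 7523 = 10290; working-age = 7731; ratio = 10290/7731 × 100 = 133.1

133.1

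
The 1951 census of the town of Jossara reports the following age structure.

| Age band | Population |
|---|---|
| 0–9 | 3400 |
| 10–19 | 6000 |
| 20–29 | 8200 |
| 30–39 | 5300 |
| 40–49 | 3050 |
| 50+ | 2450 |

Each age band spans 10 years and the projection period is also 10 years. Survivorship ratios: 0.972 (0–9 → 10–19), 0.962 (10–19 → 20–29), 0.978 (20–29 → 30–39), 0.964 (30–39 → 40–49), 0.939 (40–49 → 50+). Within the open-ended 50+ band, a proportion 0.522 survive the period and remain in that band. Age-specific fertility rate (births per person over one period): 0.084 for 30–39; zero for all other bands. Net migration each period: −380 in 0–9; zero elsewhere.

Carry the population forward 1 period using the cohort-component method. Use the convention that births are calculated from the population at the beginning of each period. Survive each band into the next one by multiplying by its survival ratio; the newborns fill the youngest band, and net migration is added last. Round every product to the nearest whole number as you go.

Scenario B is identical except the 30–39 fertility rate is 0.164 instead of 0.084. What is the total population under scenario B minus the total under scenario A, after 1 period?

After projecting period 1:
Births: 5300 × 0.084 = 445
10–19: 3400 × 0.972 = 3305
20–29: 6000 × 0.962 = 5772
30–39: 8200 × 0.978 = 8020
40–49: 5300 × 0.964 = 5109
50+: 3050 × 0.939 + 2450 × 0.522 = 2864 + 1279 = 4143
Net migration: 0–9 − 380 → 65
Giving 65 / 3305 / 5772 / 8020 / 5109 / 4143.
Scenario A total after 1 period: 26414
Scenario B projection —
After projecting period 1:
Births: 5300 × 0.164 = 869
10–19: 3400 × 0.972 = 3305
20–29: 6000 × 0.962 = 5772
30–39: 8200 × 0.978 = 8020
40–49: 5300 × 0.964 = 5109
50+: 3050 × 0.939 + 2450 × 0.522 = 2864 + 1279 = 4143
Net migration: 0–9 − 380 → 489
Giving 489 / 3305 / 5772 / 8020 / 5109 / 4143.
Scenario B total after 1 period: 26838
Difference B − A = 26838 − 26414 = 424

424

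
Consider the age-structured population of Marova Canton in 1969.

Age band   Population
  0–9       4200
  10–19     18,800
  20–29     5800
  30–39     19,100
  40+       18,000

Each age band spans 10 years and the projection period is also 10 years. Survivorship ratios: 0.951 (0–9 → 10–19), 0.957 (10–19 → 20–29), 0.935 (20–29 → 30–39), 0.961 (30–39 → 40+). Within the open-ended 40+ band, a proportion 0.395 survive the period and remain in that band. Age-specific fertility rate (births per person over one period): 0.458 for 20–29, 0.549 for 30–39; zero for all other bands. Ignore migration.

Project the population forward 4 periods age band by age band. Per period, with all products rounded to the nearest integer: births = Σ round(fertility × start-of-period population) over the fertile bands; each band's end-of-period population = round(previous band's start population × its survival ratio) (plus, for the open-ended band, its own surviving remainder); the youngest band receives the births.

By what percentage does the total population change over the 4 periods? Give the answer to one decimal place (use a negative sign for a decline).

-21.9

After projecting period 1:
Births: 5800 × 0.458 = 2656  |  19100 × 0.549 = 10486 → total 13142
10–19: 4200 × 0.951 = 3994
20–29: 18800 × 0.957 = 17992
30–39: 5800 × 0.935 = 5423
40+: 19100 × 0.961 + 18000 × 0.395 = 18355 + 7110 = 25465
→ [13142, 3994, 17992, 5423, 25465]
After projecting period 2:
Births: 17992 × 0.458 = 8240  |  5423 × 0.549 = 2977 → total 11217
10–19: 13142 × 0.951 = 12498
20–29: 3994 × 0.957 = 3822
30–39: 17992 × 0.935 = 16823
40+: 5423 × 0.961 + 25465 × 0.395 = 5212 + 10059 = 15271
→ [11217, 12498, 3822, 16823, 15271]
After projecting period 3:
Births: 3822 × 0.458 = 1750  |  16823 × 0.549 = 9236 → total 10986
10–19: 11217 × 0.951 = 10667
20–29: 12498 × 0.957 = 11961
30–39: 3822 × 0.935 = 3574
40+: 16823 × 0.961 + 15271 × 0.395 = 16167 + 6032 = 22199
→ [10986, 10667, 11961, 3574, 22199]
After projecting period 4:
Births: 11961 × 0.458 = 5478  |  3574 × 0.549 = 1962 → total 7440
10–19: 10986 × 0.951 = 10448
20–29: 10667 × 0.957 = 10208
30–39: 11961 × 0.935 = 11184
40+: 3574 × 0.961 + 22199 × 0.395 = 3435 + 8769 = 12204
→ [7440, 10448, 10208, 11184, 12204]
Total: 65900 → 51484; change = -14416; percentage change = -21.9%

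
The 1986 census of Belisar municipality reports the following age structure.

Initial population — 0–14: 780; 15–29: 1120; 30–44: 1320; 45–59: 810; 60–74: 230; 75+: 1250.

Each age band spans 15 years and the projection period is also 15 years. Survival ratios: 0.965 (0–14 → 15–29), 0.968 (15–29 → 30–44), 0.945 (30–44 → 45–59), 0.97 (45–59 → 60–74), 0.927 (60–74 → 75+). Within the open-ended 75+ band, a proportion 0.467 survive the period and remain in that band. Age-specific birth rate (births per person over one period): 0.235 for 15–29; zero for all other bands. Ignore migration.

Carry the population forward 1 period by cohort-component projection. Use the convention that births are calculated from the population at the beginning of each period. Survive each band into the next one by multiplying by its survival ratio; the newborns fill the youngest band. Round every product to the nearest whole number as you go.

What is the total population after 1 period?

— Period 1 —
Births: 1120 × 0.235 = 263
15–29: 780 × 0.965 = 753
30–44: 1120 × 0.968 = 1084
45–59: 1320 × 0.945 = 1247
60–74: 810 × 0.97 = 786
75+: 230 × 0.927 + 1250 × 0.467 = 213 + 584 = 797
→ [263, 753, 1084, 1247, 786, 797]
Total after period 1: 263 + 753 + 1084 + 1247 + 786 + 797 = 4930

4930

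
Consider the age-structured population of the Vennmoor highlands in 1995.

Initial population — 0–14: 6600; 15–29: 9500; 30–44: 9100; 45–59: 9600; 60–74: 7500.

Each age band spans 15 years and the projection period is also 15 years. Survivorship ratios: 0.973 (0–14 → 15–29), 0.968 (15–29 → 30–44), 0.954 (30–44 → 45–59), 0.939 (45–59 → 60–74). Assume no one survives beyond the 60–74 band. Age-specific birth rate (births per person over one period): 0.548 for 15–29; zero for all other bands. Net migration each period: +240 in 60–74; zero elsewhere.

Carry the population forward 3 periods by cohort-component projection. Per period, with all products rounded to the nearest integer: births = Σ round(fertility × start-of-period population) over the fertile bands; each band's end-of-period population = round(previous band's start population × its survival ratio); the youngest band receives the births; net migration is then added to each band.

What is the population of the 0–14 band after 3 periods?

2776

Call the groups 1 to 5, youngest first.
After projecting period 1:
Births: 9500 × 0.548 = 5206
Group 2: 6600 × 0.973 = 6422
Group 3: 9500 × 0.968 = 9196
Group 4: 9100 × 0.954 = 8681
Group 5: 9600 × 0.939 = 9014
Net migration: Group 5 + 240 → 9254
Population now: 0–14=5206, 15–29=6422, 30–44=9196, 45–59=8681, 60–74=9254
After projecting period 2:
Births: 6422 × 0.548 = 3519
Group 2: 5206 × 0.973 = 5065
Group 3: 6422 × 0.968 = 6216
Group 4: 9196 × 0.954 = 8773
Group 5: 8681 × 0.939 = 8151
Net migration: Group 5 + 240 → 8391
Population now: 0–14=3519, 15–29=5065, 30–44=6216, 45–59=8773, 60–74=8391
After projecting period 3:
Births: 5065 × 0.548 = 2776
Group 2: 3519 × 0.973 = 3424
Group 3: 5065 × 0.968 = 4903
Group 4: 6216 × 0.954 = 5930
Group 5: 8773 × 0.939 = 8238
Net migration: Group 5 + 240 → 8478
Population now: 0–14=2776, 15–29=3424, 30–44=4903, 45–59=5930, 60–74=8478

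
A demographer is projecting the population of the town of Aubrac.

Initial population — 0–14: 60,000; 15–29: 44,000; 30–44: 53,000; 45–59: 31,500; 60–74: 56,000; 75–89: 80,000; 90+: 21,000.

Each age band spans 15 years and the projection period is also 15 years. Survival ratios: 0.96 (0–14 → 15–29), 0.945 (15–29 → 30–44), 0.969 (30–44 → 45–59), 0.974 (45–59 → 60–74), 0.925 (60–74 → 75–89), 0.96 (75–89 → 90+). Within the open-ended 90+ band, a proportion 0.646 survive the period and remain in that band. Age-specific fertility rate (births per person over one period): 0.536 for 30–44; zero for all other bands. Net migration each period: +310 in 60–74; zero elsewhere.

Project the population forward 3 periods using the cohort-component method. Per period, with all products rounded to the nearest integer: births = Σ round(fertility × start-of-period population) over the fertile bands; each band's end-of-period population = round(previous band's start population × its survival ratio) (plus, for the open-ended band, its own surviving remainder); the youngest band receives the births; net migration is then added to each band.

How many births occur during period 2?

(Bands numbered youngest = 1 to oldest = 7.)
Period 1.
Births: 53000 * 0.536 = 28408
Band 2: 60000 * 0.96 = 57600
Band 3: 44000 * 0.945 = 41580
Band 4: 53000 * 0.969 = 51357
Band 5: 31500 * 0.974 = 30681
Band 6: 56000 * 0.925 = 51800
Band 7: 80000 * 0.96 + 21000 * 0.646 = 76800 + 13566 = 90366
Net migration: Band 5 + 310 → 30991
Giving 28408 / 57600 / 41580 / 51357 / 30991 / 51800 / 90366.
Period 2.
Births: 41580 * 0.536 = 22287
Band 2: 28408 * 0.96 = 27272
Band 3: 57600 * 0.945 = 54432
Band 4: 41580 * 0.969 = 40291
Band 5: 51357 * 0.974 = 50022
Band 6: 30991 * 0.925 = 28667
Band 7: 51800 * 0.96 + 90366 * 0.646 = 49728 + 58376 = 108104
Net migration: Band 5 + 310 → 50332
Giving 22287 / 27272 / 54432 / 40291 / 50332 / 28667 / 108104.

22287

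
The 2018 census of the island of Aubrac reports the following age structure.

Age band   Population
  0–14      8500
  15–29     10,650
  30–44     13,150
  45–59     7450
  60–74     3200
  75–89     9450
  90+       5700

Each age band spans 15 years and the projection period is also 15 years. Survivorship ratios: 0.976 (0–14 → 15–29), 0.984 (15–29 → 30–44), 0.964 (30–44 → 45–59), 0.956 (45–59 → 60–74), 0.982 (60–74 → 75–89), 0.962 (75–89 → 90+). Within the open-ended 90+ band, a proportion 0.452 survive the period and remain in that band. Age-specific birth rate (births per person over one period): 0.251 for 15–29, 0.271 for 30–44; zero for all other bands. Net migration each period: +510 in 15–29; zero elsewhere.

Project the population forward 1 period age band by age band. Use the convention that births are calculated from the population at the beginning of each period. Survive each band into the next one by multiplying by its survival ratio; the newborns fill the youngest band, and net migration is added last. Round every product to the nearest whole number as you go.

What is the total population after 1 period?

60131

Call the groups 1 to 7, youngest first.
[period 1]
Births: 10650 * 0.251 = 2673  |  13150 * 0.271 = 3564 ⇒ total 6237
Group 2: 8500 * 0.976 = 8296
Group 3: 10650 * 0.984 = 10480
Group 4: 13150 * 0.964 = 12677
Group 5: 7450 * 0.956 = 7122
Group 6: 3200 * 0.982 = 3142
Group 7: 9450 * 0.962 + 5700 * 0.452 = 9091 + 2576 = 11667
Net migration: Group 2 + 510 → 8806
→ [6237, 8806, 10480, 12677, 7122, 3142, 11667]
Total after period 1: 6237 + 8806 + 10480 + 12677 + 7122 + 3142 + 11667 = 60131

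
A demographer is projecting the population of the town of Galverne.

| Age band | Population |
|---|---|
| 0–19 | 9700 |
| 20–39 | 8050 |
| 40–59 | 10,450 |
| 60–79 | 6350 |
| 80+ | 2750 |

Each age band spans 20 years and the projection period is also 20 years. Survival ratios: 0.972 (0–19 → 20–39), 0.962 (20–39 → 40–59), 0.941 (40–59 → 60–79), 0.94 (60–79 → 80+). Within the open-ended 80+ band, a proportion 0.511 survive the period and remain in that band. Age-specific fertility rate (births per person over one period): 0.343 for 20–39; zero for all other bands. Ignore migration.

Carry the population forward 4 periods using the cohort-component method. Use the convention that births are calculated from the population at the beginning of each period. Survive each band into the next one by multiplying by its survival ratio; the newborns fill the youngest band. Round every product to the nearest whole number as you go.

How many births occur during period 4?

Call the groups 1 to 5, youngest first.
[period 1]
Births: 8050 × 0.343 = 2761
Group 2: 9700 × 0.972 = 9428
Group 3: 8050 × 0.962 = 7744
Group 4: 10450 × 0.941 = 9833
Group 5: 6350 × 0.94 + 2750 × 0.511 = 5969 + 1405 = 7374
Giving 2761 / 9428 / 7744 / 9833 / 7374.
[period 2]
Births: 9428 × 0.343 = 3234
Group 2: 2761 × 0.972 = 2684
Group 3: 9428 × 0.962 = 9070
Group 4: 7744 × 0.941 = 7287
Group 5: 9833 × 0.94 + 7374 × 0.511 = 9243 + 3768 = 13011
Giving 3234 / 2684 / 9070 / 7287 / 13011.
[period 3]
Births: 2684 × 0.343 = 921
Group 2: 3234 × 0.972 = 3143
Group 3: 2684 × 0.962 = 2582
Group 4: 9070 × 0.941 = 8535
Group 5: 7287 × 0.94 + 13011 × 0.511 = 6850 + 6649 = 13499
Giving 921 / 3143 / 2582 / 8535 / 13499.
[period 4]
Births: 3143 × 0.343 = 1078
Group 2: 921 × 0.972 = 895
Group 3: 3143 × 0.962 = 3024
Group 4: 2582 × 0.941 = 2430
Group 5: 8535 × 0.94 + 13499 × 0.511 = 8023 + 6898 = 14921
Giving 1078 / 895 / 3024 / 2430 / 14921.

1078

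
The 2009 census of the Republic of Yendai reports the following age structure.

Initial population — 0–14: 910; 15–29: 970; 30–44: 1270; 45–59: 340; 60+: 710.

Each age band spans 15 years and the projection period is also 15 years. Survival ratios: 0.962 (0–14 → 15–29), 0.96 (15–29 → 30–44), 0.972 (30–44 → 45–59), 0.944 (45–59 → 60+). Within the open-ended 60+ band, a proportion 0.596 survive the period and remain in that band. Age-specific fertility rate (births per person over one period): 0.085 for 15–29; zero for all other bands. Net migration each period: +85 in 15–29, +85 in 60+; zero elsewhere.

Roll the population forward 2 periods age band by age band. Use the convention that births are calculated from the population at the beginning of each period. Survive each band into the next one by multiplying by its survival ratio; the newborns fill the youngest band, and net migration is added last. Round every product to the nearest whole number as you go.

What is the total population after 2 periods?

3817

Period 1.
Births: 970 × 0.085 = 82
15–29: 910 × 0.962 = 875
30–44: 970 × 0.96 = 931
45–59: 1270 × 0.972 = 1234
60+: 340 × 0.944 + 710 × 0.596 = 321 + 423 = 744
Net migration: 15–29 + 85 → 960; 60+ + 85 → 829
End of period: [82, 960, 931, 1234, 829]
Period 2.
Births: 960 × 0.085 = 82
15–29: 82 × 0.962 = 79
30–44: 960 × 0.96 = 922
45–59: 931 × 0.972 = 905
60+: 1234 × 0.944 + 829 × 0.596 = 1165 + 494 = 1659
Net migration: 15–29 + 85 → 164; 60+ + 85 → 1744
End of period: [82, 164, 922, 905, 1744]
Total after period 2: 82 + 164 + 922 + 905 + 1744 = 3817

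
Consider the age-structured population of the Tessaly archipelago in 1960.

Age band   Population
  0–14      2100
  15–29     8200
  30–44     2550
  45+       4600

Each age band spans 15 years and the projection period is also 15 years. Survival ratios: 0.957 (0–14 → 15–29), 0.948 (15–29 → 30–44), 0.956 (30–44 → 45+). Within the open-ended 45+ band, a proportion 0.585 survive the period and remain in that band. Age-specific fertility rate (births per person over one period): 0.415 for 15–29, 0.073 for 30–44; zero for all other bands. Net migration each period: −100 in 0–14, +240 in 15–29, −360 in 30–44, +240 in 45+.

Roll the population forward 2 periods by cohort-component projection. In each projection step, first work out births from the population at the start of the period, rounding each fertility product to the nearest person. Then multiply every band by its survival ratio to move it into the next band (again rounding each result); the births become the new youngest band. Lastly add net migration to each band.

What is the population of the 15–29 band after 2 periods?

(Bands numbered youngest = 1 to oldest = 4.)
— Period 1 —
Births: 8200 × 0.415 = 3403 ; 2550 × 0.073 = 186 ⇒ total 3589
Band 2: 2100 × 0.957 = 2010
Band 3: 8200 × 0.948 = 7774
Band 4: 2550 × 0.956 + 4600 × 0.585 = 2438 + 2691 = 5129
Net migration: Band 1 − 100 → 3489; Band 2 + 240 → 2250; Band 3 − 360 → 7414; Band 4 + 240 → 5369
End of period: [3489, 2250, 7414, 5369]
— Period 2 —
Births: 2250 × 0.415 = 934 ; 7414 × 0.073 = 541 ⇒ total 1475
Band 2: 3489 × 0.957 = 3339
Band 3: 2250 × 0.948 = 2133
Band 4: 7414 × 0.956 + 5369 × 0.585 = 7088 + 3141 = 10229
Net migration: Band 1 − 100 → 1375; Band 2 + 240 → 3579; Band 3 − 360 → 1773; Band 4 + 240 → 10469
End of period: [1375, 3579, 1773, 10469]

3579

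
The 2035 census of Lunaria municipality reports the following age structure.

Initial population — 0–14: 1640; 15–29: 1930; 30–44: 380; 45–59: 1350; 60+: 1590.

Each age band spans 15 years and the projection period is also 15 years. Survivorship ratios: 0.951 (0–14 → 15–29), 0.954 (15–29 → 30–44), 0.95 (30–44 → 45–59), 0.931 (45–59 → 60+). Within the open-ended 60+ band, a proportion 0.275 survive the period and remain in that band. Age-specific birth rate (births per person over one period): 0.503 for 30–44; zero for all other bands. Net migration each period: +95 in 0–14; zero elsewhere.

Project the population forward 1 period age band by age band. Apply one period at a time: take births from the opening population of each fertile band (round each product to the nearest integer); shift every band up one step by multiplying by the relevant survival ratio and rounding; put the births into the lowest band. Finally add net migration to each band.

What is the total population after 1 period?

Call the groups 1 to 5, youngest first.
Period 1:
Births: 380 × 0.503 = 191
Group 2: 1640 × 0.951 = 1560
Group 3: 1930 × 0.954 = 1841
Group 4: 380 × 0.95 = 361
Group 5: 1350 × 0.931 + 1590 × 0.275 = 1257 + 437 = 1694
Net migration: Group 1 + 95 → 286
→ [286, 1560, 1841, 361, 1694]
Total after period 1: 286 + 1560 + 1841 + 361 + 1694 = 5742

5742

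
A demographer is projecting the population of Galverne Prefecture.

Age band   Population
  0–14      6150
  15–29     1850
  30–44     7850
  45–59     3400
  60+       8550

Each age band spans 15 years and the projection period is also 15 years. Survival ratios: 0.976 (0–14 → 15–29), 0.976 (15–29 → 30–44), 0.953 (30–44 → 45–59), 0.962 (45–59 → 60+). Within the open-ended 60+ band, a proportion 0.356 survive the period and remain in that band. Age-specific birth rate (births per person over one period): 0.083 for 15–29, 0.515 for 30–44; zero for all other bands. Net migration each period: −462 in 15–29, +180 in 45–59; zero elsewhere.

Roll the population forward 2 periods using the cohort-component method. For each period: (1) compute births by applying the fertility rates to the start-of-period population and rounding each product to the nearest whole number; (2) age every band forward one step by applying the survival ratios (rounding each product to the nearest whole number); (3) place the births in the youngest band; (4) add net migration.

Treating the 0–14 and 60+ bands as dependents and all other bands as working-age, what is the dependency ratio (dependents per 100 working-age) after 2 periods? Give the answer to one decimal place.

100.6

After projecting period 1:
Births: 1850 × 0.083 = 154 ; 7850 × 0.515 = 4043 → 4197
15–29: 6150 × 0.976 = 6002
30–44: 1850 × 0.976 = 1806
45–59: 7850 × 0.953 = 7481
60+: 3400 × 0.962 + 8550 × 0.356 = 3271 + 3044 = 6315
Net migration: 15–29 − 462 → 5540; 45–59 + 180 → 7661
→ [4197, 5540, 1806, 7661, 6315]
After projecting period 2:
Births: 5540 × 0.083 = 460 ; 1806 × 0.515 = 930 → 1390
15–29: 4197 × 0.976 = 4096
30–44: 5540 × 0.976 = 5407
45–59: 1806 × 0.953 = 1721
60+: 7661 × 0.962 + 6315 × 0.356 = 7370 + 2248 = 9618
Net migration: 15–29 − 462 → 3634; 45–59 + 180 → 1901
→ [1390, 3634, 5407, 1901, 9618]
Dependents (band 0–14 + band 60+) = 1390 + 9618 = 11008; working-age = 10942; ratio = 11008/10942 × 100 = 100.6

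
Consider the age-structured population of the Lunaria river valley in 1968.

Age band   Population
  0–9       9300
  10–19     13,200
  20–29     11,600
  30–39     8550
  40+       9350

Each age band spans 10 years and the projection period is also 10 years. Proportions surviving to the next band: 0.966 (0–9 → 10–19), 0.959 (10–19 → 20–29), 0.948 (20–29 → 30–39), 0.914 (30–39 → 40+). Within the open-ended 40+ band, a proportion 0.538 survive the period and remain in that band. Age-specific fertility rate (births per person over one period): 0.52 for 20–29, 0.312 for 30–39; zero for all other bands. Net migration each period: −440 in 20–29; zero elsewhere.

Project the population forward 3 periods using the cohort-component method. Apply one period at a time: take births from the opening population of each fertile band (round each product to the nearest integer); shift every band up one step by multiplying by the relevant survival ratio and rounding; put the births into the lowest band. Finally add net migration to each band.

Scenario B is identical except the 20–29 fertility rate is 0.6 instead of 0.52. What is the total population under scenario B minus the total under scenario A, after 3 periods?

2459

After projecting period 1:
Births: 11600 * 0.52 = 6032, 8550 * 0.312 = 2668 ⇒ total 8700
10–19: 9300 * 0.966 = 8984
20–29: 13200 * 0.959 = 12659
30–39: 11600 * 0.948 = 10997
40+: 8550 * 0.914 + 9350 * 0.538 = 7815 + 5030 = 12845
Net migration: 20–29 − 440 → 12219
→ [8700, 8984, 12219, 10997, 12845]
After projecting period 2:
Births: 12219 * 0.52 = 6354, 10997 * 0.312 = 3431 ⇒ total 9785
10–19: 8700 * 0.966 = 8404
20–29: 8984 * 0.959 = 8616
30–39: 12219 * 0.948 = 11584
40+: 10997 * 0.914 + 12845 * 0.538 = 10051 + 6911 = 16962
Net migration: 20–29 − 440 → 8176
→ [9785, 8404, 8176, 11584, 16962]
After projecting period 3:
Births: 8176 * 0.52 = 4252, 11584 * 0.312 = 3614 ⇒ total 7866
10–19: 9785 * 0.966 = 9452
20–29: 8404 * 0.959 = 8059
30–39: 8176 * 0.948 = 7751
40+: 11584 * 0.914 + 16962 * 0.538 = 10588 + 9126 = 19714
Net migration: 20–29 − 440 → 7619
→ [7866, 9452, 7619, 7751, 19714]
Scenario A total after 3 periods: 52402
Scenario B projection —
After projecting period 1:
Births: 11600 * 0.6 = 6960, 8550 * 0.312 = 2668 ⇒ total 9628
10–19: 9300 * 0.966 = 8984
20–29: 13200 * 0.959 = 12659
30–39: 11600 * 0.948 = 10997
40+: 8550 * 0.914 + 9350 * 0.538 = 7815 + 5030 = 12845
Net migration: 20–29 − 440 → 12219
→ [9628, 8984, 12219, 10997, 12845]
After projecting period 2:
Births: 12219 * 0.6 = 7331, 10997 * 0.312 = 3431 ⇒ total 10762
10–19: 9628 * 0.966 = 9301
20–29: 8984 * 0.959 = 8616
30–39: 12219 * 0.948 = 11584
40+: 10997 * 0.914 + 12845 * 0.538 = 10051 + 6911 = 16962
Net migration: 20–29 − 440 → 8176
→ [10762, 9301, 8176, 11584, 16962]
After projecting period 3:
Births: 8176 * 0.6 = 4906, 11584 * 0.312 = 3614 ⇒ total 8520
10–19: 10762 * 0.966 = 10396
20–29: 9301 * 0.959 = 8920
30–39: 8176 * 0.948 = 7751
40+: 11584 * 0.914 + 16962 * 0.538 = 10588 + 9126 = 19714
Net migration: 20–29 − 440 → 8480
→ [8520, 10396, 8480, 7751, 19714]
Scenario B total after 3 periods: 54861
Difference B − A = 54861 − 52402 = 2459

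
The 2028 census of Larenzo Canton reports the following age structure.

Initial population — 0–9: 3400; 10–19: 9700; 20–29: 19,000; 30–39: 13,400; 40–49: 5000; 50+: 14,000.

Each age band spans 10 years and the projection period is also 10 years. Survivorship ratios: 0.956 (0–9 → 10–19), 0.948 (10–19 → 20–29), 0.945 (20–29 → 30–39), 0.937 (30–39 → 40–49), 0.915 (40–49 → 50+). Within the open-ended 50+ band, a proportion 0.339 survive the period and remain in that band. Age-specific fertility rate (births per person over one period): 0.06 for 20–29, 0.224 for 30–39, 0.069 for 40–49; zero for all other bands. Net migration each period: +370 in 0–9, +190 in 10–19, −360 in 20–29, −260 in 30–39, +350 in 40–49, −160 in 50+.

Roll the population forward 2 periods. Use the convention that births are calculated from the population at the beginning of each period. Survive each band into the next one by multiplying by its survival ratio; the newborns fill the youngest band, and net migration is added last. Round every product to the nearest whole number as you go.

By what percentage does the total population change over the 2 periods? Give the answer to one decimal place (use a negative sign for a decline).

-17.4

Period 1.
Births: 19000 × 0.06 = 1140  |  13400 × 0.224 = 3002  |  5000 × 0.069 = 345 ⇒ total 4487
10–19: 3400 × 0.956 = 3250
20–29: 9700 × 0.948 = 9196
30–39: 19000 × 0.945 = 17955
40–49: 13400 × 0.937 = 12556
50+: 5000 × 0.915 + 14000 × 0.339 = 4575 + 4746 = 9321
Net migration: 0–9 + 370 → 4857; 10–19 + 190 → 3440; 20–29 − 360 → 8836; 30–39 − 260 → 17695; 40–49 + 350 → 12906; 50+ − 160 → 9161
→ [4857, 3440, 8836, 17695, 12906, 9161]
Period 2.
Births: 8836 × 0.06 = 530  |  17695 × 0.224 = 3964  |  12906 × 0.069 = 891 ⇒ total 5385
10–19: 4857 × 0.956 = 4643
20–29: 3440 × 0.948 = 3261
30–39: 8836 × 0.945 = 8350
40–49: 17695 × 0.937 = 16580
50+: 12906 × 0.915 + 9161 × 0.339 = 11809 + 3106 = 14915
Net migration: 0–9 + 370 → 5755; 10–19 + 190 → 4833; 20–29 − 360 → 2901; 30–39 − 260 → 8090; 40–49 + 350 → 16930; 50+ − 160 → 14755
→ [5755, 4833, 2901, 8090, 16930, 14755]
Total: 64500 → 53264; change = -11236; percentage change = -17.4%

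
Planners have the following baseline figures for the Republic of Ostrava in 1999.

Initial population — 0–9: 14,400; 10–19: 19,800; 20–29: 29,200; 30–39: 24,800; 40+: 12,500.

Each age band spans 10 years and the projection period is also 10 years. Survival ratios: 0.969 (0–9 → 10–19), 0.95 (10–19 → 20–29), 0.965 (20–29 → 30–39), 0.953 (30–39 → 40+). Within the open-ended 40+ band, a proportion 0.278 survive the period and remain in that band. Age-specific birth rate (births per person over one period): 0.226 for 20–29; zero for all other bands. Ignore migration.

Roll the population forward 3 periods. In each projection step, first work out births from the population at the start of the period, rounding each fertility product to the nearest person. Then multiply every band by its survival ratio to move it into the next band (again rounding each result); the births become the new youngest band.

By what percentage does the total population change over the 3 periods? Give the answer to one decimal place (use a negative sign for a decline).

-47.5

Period 1:
Births: 29200 * 0.226 = 6599
10–19: 14400 * 0.969 = 13954
20–29: 19800 * 0.95 = 18810
30–39: 29200 * 0.965 = 28178
40+: 24800 * 0.953 + 12500 * 0.278 = 23634 + 3475 = 27109
Giving 6599 / 13954 / 18810 / 28178 / 27109.
Period 2:
Births: 18810 * 0.226 = 4251
10–19: 6599 * 0.969 = 6394
20–29: 13954 * 0.95 = 13256
30–39: 18810 * 0.965 = 18152
40+: 28178 * 0.953 + 27109 * 0.278 = 26854 + 7536 = 34390
Giving 4251 / 6394 / 13256 / 18152 / 34390.
Period 3:
Births: 13256 * 0.226 = 2996
10–19: 4251 * 0.969 = 4119
20–29: 6394 * 0.95 = 6074
30–39: 13256 * 0.965 = 12792
40+: 18152 * 0.953 + 34390 * 0.278 = 17299 + 9560 = 26859
Giving 2996 / 4119 / 6074 / 12792 / 26859.
Total: 100700 → 52840; change = -47860; percentage change = -47.5%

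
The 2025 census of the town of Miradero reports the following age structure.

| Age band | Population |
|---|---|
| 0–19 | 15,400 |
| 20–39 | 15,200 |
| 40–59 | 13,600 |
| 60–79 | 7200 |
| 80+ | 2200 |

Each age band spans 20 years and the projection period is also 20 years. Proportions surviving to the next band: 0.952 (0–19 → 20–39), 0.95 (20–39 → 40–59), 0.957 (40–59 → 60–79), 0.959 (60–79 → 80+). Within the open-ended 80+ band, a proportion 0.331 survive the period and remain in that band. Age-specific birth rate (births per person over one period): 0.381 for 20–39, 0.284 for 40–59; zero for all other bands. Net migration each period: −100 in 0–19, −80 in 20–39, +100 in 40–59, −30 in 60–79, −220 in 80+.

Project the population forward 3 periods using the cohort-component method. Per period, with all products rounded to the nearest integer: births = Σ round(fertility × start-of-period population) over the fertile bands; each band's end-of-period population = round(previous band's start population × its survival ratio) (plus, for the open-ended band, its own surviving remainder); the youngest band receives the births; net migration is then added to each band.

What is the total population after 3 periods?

56282

Period 1.
Births: 15200 × 0.381 = 5791  |  13600 × 0.284 = 3862 → total 9653
20–39: 15400 × 0.952 = 14661
40–59: 15200 × 0.95 = 14440
60–79: 13600 × 0.957 = 13015
80+: 7200 × 0.959 + 2200 × 0.331 = 6905 + 728 = 7633
Net migration: 0–19 − 100 → 9553; 20–39 − 80 → 14581; 40–59 + 100 → 14540; 60–79 − 30 → 12985; 80+ − 220 → 7413
Giving 9553 / 14581 / 14540 / 12985 / 7413.
Period 2.
Births: 14581 × 0.381 = 5555  |  14540 × 0.284 = 4129 → total 9684
20–39: 9553 × 0.952 = 9094
40–59: 14581 × 0.95 = 13852
60–79: 14540 × 0.957 = 13915
80+: 12985 × 0.959 + 7413 × 0.331 = 12453 + 2454 = 14907
Net migration: 0–19 − 100 → 9584; 20–39 − 80 → 9014; 40–59 + 100 → 13952; 60–79 − 30 → 13885; 80+ − 220 → 14687
Giving 9584 / 9014 / 13952 / 13885 / 14687.
Period 3.
Births: 9014 × 0.381 = 3434  |  13952 × 0.284 = 3962 → total 7396
20–39: 9584 × 0.952 = 9124
40–59: 9014 × 0.95 = 8563
60–79: 13952 × 0.957 = 13352
80+: 13885 × 0.959 + 14687 × 0.331 = 13316 + 4861 = 18177
Net migration: 0–19 − 100 → 7296; 20–39 − 80 → 9044; 40–59 + 100 → 8663; 60–79 − 30 → 13322; 80+ − 220 → 17957
Giving 7296 / 9044 / 8663 / 13322 / 17957.
Total after period 3: 7296 + 9044 + 8663 + 13322 + 17957 = 56282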